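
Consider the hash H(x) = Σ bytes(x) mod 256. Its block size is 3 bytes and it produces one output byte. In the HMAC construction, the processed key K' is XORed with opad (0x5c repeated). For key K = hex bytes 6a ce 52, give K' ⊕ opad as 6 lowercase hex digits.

36920e

Key hex bytes 6a ce 52 is exactly B = 3 bytes: K' = 6a ce 52.
XOR each byte with 0x5c: 6a⊕5c=36, ce⊕5c=92, 52⊕5c=0e.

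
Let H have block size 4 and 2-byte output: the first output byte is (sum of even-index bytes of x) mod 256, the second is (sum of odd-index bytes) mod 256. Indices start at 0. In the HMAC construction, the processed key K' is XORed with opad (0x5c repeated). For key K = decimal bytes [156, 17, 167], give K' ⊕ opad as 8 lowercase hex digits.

c04dfb5c

Key decimal bytes [156, 17, 167] = 9c 11 a7 is 3 bytes ≤ B = 4; zero-pad to 4 bytes: K' = 9c 11 a7 00.
XOR each byte with 0x5c: 9c⊕5c=c0, 11⊕5c=4d, a7⊕5c=fb, 00⊕5c=5c.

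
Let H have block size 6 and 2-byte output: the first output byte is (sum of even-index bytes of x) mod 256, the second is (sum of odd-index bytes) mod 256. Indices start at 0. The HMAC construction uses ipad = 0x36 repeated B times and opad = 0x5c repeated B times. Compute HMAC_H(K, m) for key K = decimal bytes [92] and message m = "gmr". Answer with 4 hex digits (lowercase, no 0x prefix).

Key decimal bytes [92] = 5c is 1 byte ≤ B = 6; zero-pad to 6 bytes: K' = 5c 00 00 00 00 00.
K' ⊕ ipad = 6a 36 36 36 36 36.  K' ⊕ opad = 00 5c 5c 5c 5c 5c.
Inner input = (K'⊕ipad) ∥ m = 6a 36 36 36 36 36 ∥ 67 6d 72.
Inner hash: even-index sum = 431 mod 256 = 175; odd-index sum = 271 mod 256 = 15 → af 0f.
Outer input = (K'⊕opad) ∥ inner = 00 5c 5c 5c 5c 5c ∥ af 0f.
Outer hash (tag): even-index sum = 359 mod 256 = 103; odd-index sum = 291 mod 256 = 35 → 67 23.

6723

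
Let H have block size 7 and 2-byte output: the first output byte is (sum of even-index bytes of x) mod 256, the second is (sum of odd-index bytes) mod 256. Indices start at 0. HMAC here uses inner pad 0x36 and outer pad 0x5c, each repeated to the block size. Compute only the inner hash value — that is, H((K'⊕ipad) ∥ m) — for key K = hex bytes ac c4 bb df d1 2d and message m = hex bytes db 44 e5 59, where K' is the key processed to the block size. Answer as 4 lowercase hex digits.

e1b6

Key hex bytes ac c4 bb df d1 2d is 6 bytes ≤ B = 7; zero-pad to 7 bytes: K' = ac c4 bb df d1 2d 00.
K' ⊕ ipad = 9a f2 8d e9 e7 1b 36.
Inner input = 9a f2 8d e9 e7 1b 36 ∥ db 44 e5 59.
Inner hash: even-index sum = 737 mod 256 = 225; odd-index sum = 950 mod 256 = 182 → e1 b6.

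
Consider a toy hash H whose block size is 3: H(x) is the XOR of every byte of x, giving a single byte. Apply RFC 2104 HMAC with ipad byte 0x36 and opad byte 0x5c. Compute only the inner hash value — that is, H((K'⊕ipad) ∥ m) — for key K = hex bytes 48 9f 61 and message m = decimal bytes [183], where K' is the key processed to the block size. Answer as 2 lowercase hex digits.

Key hex bytes 48 9f 61 is exactly B = 3 bytes: K' = 48 9f 61.
K' ⊕ ipad = 7e a9 57.
Inner input = 7e a9 57 ∥ b7.
Inner hash: XOR 7e⊕a9⊕57⊕b7 = 37.

37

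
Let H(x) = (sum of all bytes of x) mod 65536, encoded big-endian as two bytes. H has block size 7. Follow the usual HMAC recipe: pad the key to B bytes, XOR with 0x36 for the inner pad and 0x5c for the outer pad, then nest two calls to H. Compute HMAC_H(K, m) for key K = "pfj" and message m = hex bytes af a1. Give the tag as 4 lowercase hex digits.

0229

Key "pfj" = 70 66 6a is 3 bytes ≤ B = 7; zero-pad to 7 bytes: K' = 70 66 6a 00 00 00 00.
K' ⊕ ipad = 46 50 5c 36 36 36 36.  K' ⊕ opad = 2c 3a 36 5c 5c 5c 5c.
Inner input = (K'⊕ipad) ∥ m = 46 50 5c 36 36 36 36 ∥ af a1.
Inner hash: sum = 70+80+92+54+54+54+54+175+161 = 794 → 03 1a.
Outer input = (K'⊕opad) ∥ inner = 2c 3a 36 5c 5c 5c 5c ∥ 03 1a.
Outer hash (tag): sum = 44+58+54+92+92+92+92+3+26 = 553 → 02 29.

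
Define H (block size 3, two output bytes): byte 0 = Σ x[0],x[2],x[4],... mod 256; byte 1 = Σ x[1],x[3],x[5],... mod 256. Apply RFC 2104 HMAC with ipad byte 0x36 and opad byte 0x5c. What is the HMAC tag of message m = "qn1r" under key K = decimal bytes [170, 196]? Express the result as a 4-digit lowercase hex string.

e64a

Key decimal bytes [170, 196] = aa c4 is 2 bytes ≤ B = 3; zero-pad to 3 bytes: K' = aa c4 00.
K' ⊕ ipad = 9c f2 36.  K' ⊕ opad = f6 98 5c.
Inner input = (K'⊕ipad) ∥ m = 9c f2 36 ∥ 71 6e 31 72.
Inner hash: even-index sum = 434 mod 256 = 178; odd-index sum = 404 mod 256 = 148 → b2 94.
Outer input = (K'⊕opad) ∥ inner = f6 98 5c ∥ b2 94.
Outer hash (tag): even-index sum = 486 mod 256 = 230; odd-index sum = 330 mod 256 = 74 → e6 4a.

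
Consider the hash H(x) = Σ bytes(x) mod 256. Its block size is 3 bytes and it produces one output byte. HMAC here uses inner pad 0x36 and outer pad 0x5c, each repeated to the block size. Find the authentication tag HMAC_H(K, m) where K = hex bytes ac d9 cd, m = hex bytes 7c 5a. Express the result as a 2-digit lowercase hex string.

Key hex bytes ac d9 cd is exactly B = 3 bytes: K' = ac d9 cd.
K' ⊕ ipad = 9a ef fb.  K' ⊕ opad = f0 85 91.
Inner input = (K'⊕ipad) ∥ m = 9a ef fb ∥ 7c 5a.
Inner hash: sum = 154+239+251+124+90 = 858; mod 256 = 90 → 5a.
Outer input = (K'⊕opad) ∥ inner = f0 85 91 ∥ 5a.
Outer hash (tag): sum = 240+133+145+90 = 608; mod 256 = 96 → 60.

60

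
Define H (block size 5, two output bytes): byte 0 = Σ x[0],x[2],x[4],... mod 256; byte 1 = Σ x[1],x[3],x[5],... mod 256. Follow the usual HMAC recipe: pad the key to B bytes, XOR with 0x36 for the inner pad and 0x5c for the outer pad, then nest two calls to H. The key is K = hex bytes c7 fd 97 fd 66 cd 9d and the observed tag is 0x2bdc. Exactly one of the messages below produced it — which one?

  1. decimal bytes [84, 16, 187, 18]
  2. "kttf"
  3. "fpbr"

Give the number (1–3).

1

Key hex bytes c7 fd 97 fd 66 cd 9d is 7 bytes > B = 5, so hash it first: H(key) = 61 c7, then zero-pad to 5 bytes: K' = 61 c7 00 00 00.
K' ⊕ ipad = 57 f1 36 36 36; K' ⊕ opad = 3d 9b 5c 5c 5c.
m1: inner = H(57 f1 36 36 36 54 10 bb 12) = e5 36; tag = H(3d 9b 5c 5c 5c e5 36) = 2bdc ← matches
m2: inner = H(57 f1 36 36 36 6b 74 74 66) = 9d 06; tag = H(3d 9b 5c 5c 5c 9d 06) = fb94
m3: inner = H(57 f1 36 36 36 66 70 62 72) = a5 ef; tag = H(3d 9b 5c 5c 5c a5 ef) = e49c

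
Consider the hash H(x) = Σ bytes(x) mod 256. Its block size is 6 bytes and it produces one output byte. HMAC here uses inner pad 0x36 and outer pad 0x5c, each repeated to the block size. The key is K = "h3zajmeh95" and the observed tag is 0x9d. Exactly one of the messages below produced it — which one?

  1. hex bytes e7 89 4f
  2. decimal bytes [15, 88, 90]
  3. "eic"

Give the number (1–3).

Key "h3zajmeh95" = 68 33 7a 61 6a 6d 65 68 39 35 is 10 bytes > B = 6, so hash it first: H(key) = 88, then zero-pad to 6 bytes: K' = 88 00 00 00 00 00.
K' ⊕ ipad = be 36 36 36 36 36; K' ⊕ opad = d4 5c 5c 5c 5c 5c.
m1: inner = H(be 36 36 36 36 36 e7 89 4f) = 8b; tag = H(d4 5c 5c 5c 5c 5c 8b) = 2b
m2: inner = H(be 36 36 36 36 36 0f 58 5a) = 8d; tag = H(d4 5c 5c 5c 5c 5c 8d) = 2d
m3: inner = H(be 36 36 36 36 36 65 69 63) = fd; tag = H(d4 5c 5c 5c 5c 5c fd) = 9d ← matches

3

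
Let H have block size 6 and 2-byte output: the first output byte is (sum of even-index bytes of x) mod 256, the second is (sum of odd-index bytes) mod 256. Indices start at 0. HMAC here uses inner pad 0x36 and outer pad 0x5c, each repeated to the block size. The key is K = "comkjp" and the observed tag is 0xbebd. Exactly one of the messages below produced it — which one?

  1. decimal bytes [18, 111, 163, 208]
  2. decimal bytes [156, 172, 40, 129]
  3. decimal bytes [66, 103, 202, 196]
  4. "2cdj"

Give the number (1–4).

3

Key "comkjp" = 63 6f 6d 6b 6a 70 is exactly B = 6 bytes: K' = 63 6f 6d 6b 6a 70.
K' ⊕ ipad = 55 59 5b 5d 5c 46; K' ⊕ opad = 3f 33 31 37 36 2c.
m1: inner = H(55 59 5b 5d 5c 46 12 6f a3 d0) = c1 3b; tag = H(3f 33 31 37 36 2c c1 3b) = 67d1
m2: inner = H(55 59 5b 5d 5c 46 9c ac 28 81) = d0 29; tag = H(3f 33 31 37 36 2c d0 29) = 76bf
m3: inner = H(55 59 5b 5d 5c 46 42 67 ca c4) = 18 27; tag = H(3f 33 31 37 36 2c 18 27) = bebd ← matches
m4: inner = H(55 59 5b 5d 5c 46 32 63 64 6a) = a2 c9; tag = H(3f 33 31 37 36 2c a2 c9) = 485f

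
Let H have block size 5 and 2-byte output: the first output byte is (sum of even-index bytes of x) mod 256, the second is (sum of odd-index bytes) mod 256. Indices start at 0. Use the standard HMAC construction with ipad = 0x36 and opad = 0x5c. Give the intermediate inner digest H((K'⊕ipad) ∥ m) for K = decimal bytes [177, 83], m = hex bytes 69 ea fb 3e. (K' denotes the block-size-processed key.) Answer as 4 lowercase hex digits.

1bff

Key decimal bytes [177, 83] = b1 53 is 2 bytes ≤ B = 5; zero-pad to 5 bytes: K' = b1 53 00 00 00.
K' ⊕ ipad = 87 65 36 36 36.
Inner input = 87 65 36 36 36 ∥ 69 ea fb 3e.
Inner hash: even-index sum = 539 mod 256 = 27; odd-index sum = 511 mod 256 = 255 → 1b ff.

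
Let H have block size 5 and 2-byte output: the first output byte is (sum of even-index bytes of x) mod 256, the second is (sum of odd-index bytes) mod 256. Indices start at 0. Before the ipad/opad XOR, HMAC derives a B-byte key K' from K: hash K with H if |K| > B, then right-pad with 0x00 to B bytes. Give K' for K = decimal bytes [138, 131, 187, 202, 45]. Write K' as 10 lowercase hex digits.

Key decimal bytes [138, 131, 187, 202, 45] = 8a 83 bb ca 2d is exactly B = 5 bytes: K' = 8a 83 bb ca 2d.

8a83bbca2d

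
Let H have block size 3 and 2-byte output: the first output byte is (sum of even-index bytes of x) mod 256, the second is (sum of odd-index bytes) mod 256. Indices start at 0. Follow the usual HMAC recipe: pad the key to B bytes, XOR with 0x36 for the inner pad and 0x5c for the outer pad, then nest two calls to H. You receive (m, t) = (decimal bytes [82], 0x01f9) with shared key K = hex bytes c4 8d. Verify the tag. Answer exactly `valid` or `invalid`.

Key hex bytes c4 8d is 2 bytes ≤ B = 3; zero-pad to 3 bytes: K' = c4 8d 00.
K' ⊕ ipad = f2 bb 36; K' ⊕ opad = 98 d1 5c.
Inner hash: even-index sum = 296 mod 256 = 40; odd-index sum = 269 mod 256 = 13 → 28 0d.
Outer hash (recomputed tag): even-index sum = 257 mod 256 = 1; odd-index sum = 249 mod 256 = 249 → 01 f9.
Recomputed tag = 01f9; claimed = 01f9 → match.

valid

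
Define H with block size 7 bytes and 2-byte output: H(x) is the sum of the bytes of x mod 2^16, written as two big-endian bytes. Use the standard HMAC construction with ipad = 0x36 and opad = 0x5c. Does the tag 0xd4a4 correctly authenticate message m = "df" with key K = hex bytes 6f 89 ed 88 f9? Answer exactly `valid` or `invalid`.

invalid

Key hex bytes 6f 89 ed 88 f9 is 5 bytes ≤ B = 7; zero-pad to 7 bytes: K' = 6f 89 ed 88 f9 00 00.
K' ⊕ ipad = 59 bf db be cf 36 36; K' ⊕ opad = 33 d5 b1 d4 a5 5c 5c.
Inner hash: sum = 89+191+219+190+207+54+54+100+102 = 1206 → 04 b6.
Outer hash (recomputed tag): sum = 51+213+177+212+165+92+92+4+182 = 1188 → 04 a4.
Recomputed tag = 04a4; claimed = d4a4 → mismatch.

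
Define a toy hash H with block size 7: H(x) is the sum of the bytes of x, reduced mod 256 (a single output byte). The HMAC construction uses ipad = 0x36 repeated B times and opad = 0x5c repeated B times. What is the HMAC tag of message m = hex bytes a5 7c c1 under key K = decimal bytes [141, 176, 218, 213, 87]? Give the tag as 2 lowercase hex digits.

Key decimal bytes [141, 176, 218, 213, 87] = 8d b0 da d5 57 is 5 bytes ≤ B = 7; zero-pad to 7 bytes: K' = 8d b0 da d5 57 00 00.
K' ⊕ ipad = bb 86 ec e3 61 36 36.  K' ⊕ opad = d1 ec 86 89 0b 5c 5c.
Inner input = (K'⊕ipad) ∥ m = bb 86 ec e3 61 36 36 ∥ a5 7c c1.
Inner hash: sum = 187+134+236+227+97+54+54+165+124+193 = 1471; mod 256 = 191 → bf.
Outer input = (K'⊕opad) ∥ inner = d1 ec 86 89 0b 5c 5c ∥ bf.
Outer hash (tag): sum = 209+236+134+137+11+92+92+191 = 1102; mod 256 = 78 → 4e.

4e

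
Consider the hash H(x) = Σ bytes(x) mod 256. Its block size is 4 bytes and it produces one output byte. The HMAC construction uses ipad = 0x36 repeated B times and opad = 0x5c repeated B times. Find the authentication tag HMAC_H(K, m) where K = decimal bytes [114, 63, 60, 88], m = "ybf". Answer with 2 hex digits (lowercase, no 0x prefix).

Key decimal bytes [114, 63, 60, 88] = 72 3f 3c 58 is exactly B = 4 bytes: K' = 72 3f 3c 58.
K' ⊕ ipad = 44 09 0a 6e.  K' ⊕ opad = 2e 63 60 04.
Inner input = (K'⊕ipad) ∥ m = 44 09 0a 6e ∥ 79 62 66.
Inner hash: sum = 68+9+10+110+121+98+102 = 518; mod 256 = 6 → 06.
Outer input = (K'⊕opad) ∥ inner = 2e 63 60 04 ∥ 06.
Outer hash (tag): sum = 46+99+96+4+6 = 251 → fb.

fb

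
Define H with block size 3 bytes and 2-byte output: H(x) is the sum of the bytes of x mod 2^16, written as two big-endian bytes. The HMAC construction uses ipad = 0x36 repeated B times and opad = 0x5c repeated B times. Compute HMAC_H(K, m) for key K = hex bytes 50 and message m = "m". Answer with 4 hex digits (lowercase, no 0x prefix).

Key hex bytes 50 is 1 byte ≤ B = 3; zero-pad to 3 bytes: K' = 50 00 00.
K' ⊕ ipad = 66 36 36.  K' ⊕ opad = 0c 5c 5c.
Inner input = (K'⊕ipad) ∥ m = 66 36 36 ∥ 6d.
Inner hash: sum = 102+54+54+109 = 319 → 01 3f.
Outer input = (K'⊕opad) ∥ inner = 0c 5c 5c ∥ 01 3f.
Outer hash (tag): sum = 12+92+92+1+63 = 260 → 01 04.

0104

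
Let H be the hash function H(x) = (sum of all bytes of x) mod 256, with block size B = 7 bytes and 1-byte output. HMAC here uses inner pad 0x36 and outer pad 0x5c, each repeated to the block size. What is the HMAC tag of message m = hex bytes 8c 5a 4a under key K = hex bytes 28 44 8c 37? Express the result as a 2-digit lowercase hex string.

f8

Key hex bytes 28 44 8c 37 is 4 bytes ≤ B = 7; zero-pad to 7 bytes: K' = 28 44 8c 37 00 00 00.
K' ⊕ ipad = 1e 72 ba 01 36 36 36.  K' ⊕ opad = 74 18 d0 6b 5c 5c 5c.
Inner input = (K'⊕ipad) ∥ m = 1e 72 ba 01 36 36 36 ∥ 8c 5a 4a.
Inner hash: sum = 30+114+186+1+54+54+54+140+90+74 = 797; mod 256 = 29 → 1d.
Outer input = (K'⊕opad) ∥ inner = 74 18 d0 6b 5c 5c 5c ∥ 1d.
Outer hash (tag): sum = 116+24+208+107+92+92+92+29 = 760; mod 256 = 248 → f8.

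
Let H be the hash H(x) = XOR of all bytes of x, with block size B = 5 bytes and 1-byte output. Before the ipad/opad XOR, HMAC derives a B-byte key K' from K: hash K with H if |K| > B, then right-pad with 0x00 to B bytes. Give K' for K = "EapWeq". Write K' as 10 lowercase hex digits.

1700000000

|K| = 6 > B = 5, so first hash the key.
H(K): XOR 45⊕61⊕70⊕57⊕65⊕71 = 17.
Zero-pad H(K) = 17 to 5 bytes: K' = 17 00 00 00 00.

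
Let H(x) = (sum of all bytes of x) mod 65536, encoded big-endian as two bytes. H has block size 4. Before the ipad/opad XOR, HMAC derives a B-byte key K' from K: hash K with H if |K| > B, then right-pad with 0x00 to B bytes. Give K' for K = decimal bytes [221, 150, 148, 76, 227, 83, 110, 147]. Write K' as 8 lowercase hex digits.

048a0000

|K| = 8 > B = 4, so first hash the key.
H(K): sum = 221+150+148+76+227+83+110+147 = 1162 → 04 8a.
Zero-pad H(K) = 04 8a to 4 bytes: K' = 04 8a 00 00.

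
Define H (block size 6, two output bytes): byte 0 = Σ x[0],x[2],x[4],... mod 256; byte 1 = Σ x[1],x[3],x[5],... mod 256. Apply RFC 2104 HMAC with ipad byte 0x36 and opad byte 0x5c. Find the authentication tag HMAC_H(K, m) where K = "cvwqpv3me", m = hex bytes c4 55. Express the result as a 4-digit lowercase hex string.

Key "cvwqpv3me" = 63 76 77 71 70 76 33 6d 65 is 9 bytes > B = 6, so hash it first: H(key) = e2 ca, then zero-pad to 6 bytes: K' = e2 ca 00 00 00 00.
K' ⊕ ipad = d4 fc 36 36 36 36.  K' ⊕ opad = be 96 5c 5c 5c 5c.
Inner input = (K'⊕ipad) ∥ m = d4 fc 36 36 36 36 ∥ c4 55.
Inner hash: even-index sum = 516 mod 256 = 4; odd-index sum = 445 mod 256 = 189 → 04 bd.
Outer input = (K'⊕opad) ∥ inner = be 96 5c 5c 5c 5c ∥ 04 bd.
Outer hash (tag): even-index sum = 378 mod 256 = 122; odd-index sum = 523 mod 256 = 11 → 7a 0b.

7a0b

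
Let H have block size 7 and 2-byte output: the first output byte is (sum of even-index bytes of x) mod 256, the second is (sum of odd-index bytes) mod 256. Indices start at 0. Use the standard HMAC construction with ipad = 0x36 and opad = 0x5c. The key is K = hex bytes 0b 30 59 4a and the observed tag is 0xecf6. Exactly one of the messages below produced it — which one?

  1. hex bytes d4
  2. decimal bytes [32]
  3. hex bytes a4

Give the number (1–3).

Key hex bytes 0b 30 59 4a is 4 bytes ≤ B = 7; zero-pad to 7 bytes: K' = 0b 30 59 4a 00 00 00.
K' ⊕ ipad = 3d 06 6f 7c 36 36 36; K' ⊕ opad = 57 6c 05 16 5c 5c 5c.
m1: inner = H(3d 06 6f 7c 36 36 36 d4) = 18 8c; tag = H(57 6c 05 16 5c 5c 5c 18 8c) = a0f6
m2: inner = H(3d 06 6f 7c 36 36 36 20) = 18 d8; tag = H(57 6c 05 16 5c 5c 5c 18 d8) = ecf6 ← matches
m3: inner = H(3d 06 6f 7c 36 36 36 a4) = 18 5c; tag = H(57 6c 05 16 5c 5c 5c 18 5c) = 70f6

2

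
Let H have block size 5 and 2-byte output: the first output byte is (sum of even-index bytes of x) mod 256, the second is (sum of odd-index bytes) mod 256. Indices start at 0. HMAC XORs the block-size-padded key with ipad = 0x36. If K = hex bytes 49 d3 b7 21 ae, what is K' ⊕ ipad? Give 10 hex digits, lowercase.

7fe5811798

Key hex bytes 49 d3 b7 21 ae is exactly B = 5 bytes: K' = 49 d3 b7 21 ae.
XOR each byte with 0x36: 49⊕36=7f, d3⊕36=e5, b7⊕36=81, 21⊕36=17, ae⊕36=98.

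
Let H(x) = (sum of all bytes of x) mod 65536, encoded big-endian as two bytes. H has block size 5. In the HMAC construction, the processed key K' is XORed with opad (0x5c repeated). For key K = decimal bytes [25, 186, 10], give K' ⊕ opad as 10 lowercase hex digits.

45e6565c5c

Key decimal bytes [25, 186, 10] = 19 ba 0a is 3 bytes ≤ B = 5; zero-pad to 5 bytes: K' = 19 ba 0a 00 00.
XOR each byte with 0x5c: 19⊕5c=45, ba⊕5c=e6, 0a⊕5c=56, 00⊕5c=5c, 00⊕5c=5c.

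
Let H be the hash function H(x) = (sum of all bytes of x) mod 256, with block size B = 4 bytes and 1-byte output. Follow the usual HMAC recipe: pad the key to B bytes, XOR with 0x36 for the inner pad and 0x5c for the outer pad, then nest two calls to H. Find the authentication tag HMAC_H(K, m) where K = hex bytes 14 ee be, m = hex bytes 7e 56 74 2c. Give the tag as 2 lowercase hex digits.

64

Key hex bytes 14 ee be is 3 bytes ≤ B = 4; zero-pad to 4 bytes: K' = 14 ee be 00.
K' ⊕ ipad = 22 d8 88 36.  K' ⊕ opad = 48 b2 e2 5c.
Inner input = (K'⊕ipad) ∥ m = 22 d8 88 36 ∥ 7e 56 74 2c.
Inner hash: sum = 34+216+136+54+126+86+116+44 = 812; mod 256 = 44 → 2c.
Outer input = (K'⊕opad) ∥ inner = 48 b2 e2 5c ∥ 2c.
Outer hash (tag): sum = 72+178+226+92+44 = 612; mod 256 = 100 → 64.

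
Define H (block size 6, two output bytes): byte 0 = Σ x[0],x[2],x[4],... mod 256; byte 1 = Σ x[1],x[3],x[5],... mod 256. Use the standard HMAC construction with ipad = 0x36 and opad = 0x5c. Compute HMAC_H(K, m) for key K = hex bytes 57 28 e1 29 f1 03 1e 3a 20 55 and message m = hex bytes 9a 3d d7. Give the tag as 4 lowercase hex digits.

21f5

Key hex bytes 57 28 e1 29 f1 03 1e 3a 20 55 is 10 bytes > B = 6, so hash it first: H(key) = 67 e3, then zero-pad to 6 bytes: K' = 67 e3 00 00 00 00.
K' ⊕ ipad = 51 d5 36 36 36 36.  K' ⊕ opad = 3b bf 5c 5c 5c 5c.
Inner input = (K'⊕ipad) ∥ m = 51 d5 36 36 36 36 ∥ 9a 3d d7.
Inner hash: even-index sum = 558 mod 256 = 46; odd-index sum = 382 mod 256 = 126 → 2e 7e.
Outer input = (K'⊕opad) ∥ inner = 3b bf 5c 5c 5c 5c ∥ 2e 7e.
Outer hash (tag): even-index sum = 289 mod 256 = 33; odd-index sum = 501 mod 256 = 245 → 21 f5.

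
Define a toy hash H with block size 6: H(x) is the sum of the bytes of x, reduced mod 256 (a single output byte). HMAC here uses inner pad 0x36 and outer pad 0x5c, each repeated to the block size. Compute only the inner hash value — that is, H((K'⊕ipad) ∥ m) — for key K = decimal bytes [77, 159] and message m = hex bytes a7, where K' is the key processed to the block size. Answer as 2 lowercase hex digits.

Key decimal bytes [77, 159] = 4d 9f is 2 bytes ≤ B = 6; zero-pad to 6 bytes: K' = 4d 9f 00 00 00 00.
K' ⊕ ipad = 7b a9 36 36 36 36.
Inner input = 7b a9 36 36 36 36 ∥ a7.
Inner hash: sum = 123+169+54+54+54+54+167 = 675; mod 256 = 163 → a3.

a3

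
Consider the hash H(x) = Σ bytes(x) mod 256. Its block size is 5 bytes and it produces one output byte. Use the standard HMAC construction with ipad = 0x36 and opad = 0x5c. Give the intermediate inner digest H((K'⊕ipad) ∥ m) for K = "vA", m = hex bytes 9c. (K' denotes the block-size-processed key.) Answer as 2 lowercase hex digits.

Key "vA" = 76 41 is 2 bytes ≤ B = 5; zero-pad to 5 bytes: K' = 76 41 00 00 00.
K' ⊕ ipad = 40 77 36 36 36.
Inner input = 40 77 36 36 36 ∥ 9c.
Inner hash: sum = 64+119+54+54+54+156 = 501; mod 256 = 245 → f5.

f5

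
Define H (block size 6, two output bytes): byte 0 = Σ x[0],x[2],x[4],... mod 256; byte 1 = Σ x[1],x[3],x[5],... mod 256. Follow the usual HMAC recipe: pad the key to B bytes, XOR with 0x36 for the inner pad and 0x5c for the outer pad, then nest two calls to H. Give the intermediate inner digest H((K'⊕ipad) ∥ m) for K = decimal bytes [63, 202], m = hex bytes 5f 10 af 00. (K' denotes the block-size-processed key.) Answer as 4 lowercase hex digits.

8378

Key decimal bytes [63, 202] = 3f ca is 2 bytes ≤ B = 6; zero-pad to 6 bytes: K' = 3f ca 00 00 00 00.
K' ⊕ ipad = 09 fc 36 36 36 36.
Inner input = 09 fc 36 36 36 36 ∥ 5f 10 af 00.
Inner hash: even-index sum = 387 mod 256 = 131; odd-index sum = 376 mod 256 = 120 → 83 78.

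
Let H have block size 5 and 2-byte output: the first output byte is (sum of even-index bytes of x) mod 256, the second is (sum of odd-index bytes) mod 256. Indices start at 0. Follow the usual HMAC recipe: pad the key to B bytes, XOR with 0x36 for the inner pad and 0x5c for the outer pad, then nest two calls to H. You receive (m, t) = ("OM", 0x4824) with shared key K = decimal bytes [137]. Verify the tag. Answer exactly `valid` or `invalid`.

Key decimal bytes [137] = 89 is 1 byte ≤ B = 5; zero-pad to 5 bytes: K' = 89 00 00 00 00.
K' ⊕ ipad = bf 36 36 36 36; K' ⊕ opad = d5 5c 5c 5c 5c.
Inner hash: even-index sum = 376 mod 256 = 120; odd-index sum = 187 mod 256 = 187 → 78 bb.
Outer hash (recomputed tag): even-index sum = 584 mod 256 = 72; odd-index sum = 304 mod 256 = 48 → 48 30.
Recomputed tag = 4830; claimed = 4824 → mismatch.

invalid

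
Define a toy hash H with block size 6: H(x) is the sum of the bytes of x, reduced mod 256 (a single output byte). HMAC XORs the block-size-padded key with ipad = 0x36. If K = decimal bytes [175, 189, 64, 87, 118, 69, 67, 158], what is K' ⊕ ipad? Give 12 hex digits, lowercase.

a93636363636

Key decimal bytes [175, 189, 64, 87, 118, 69, 67, 158] = af bd 40 57 76 45 43 9e is 8 bytes > B = 6, so hash it first: H(key) = 9f, then zero-pad to 6 bytes: K' = 9f 00 00 00 00 00.
XOR each byte with 0x36: 9f⊕36=a9, 00⊕36=36, 00⊕36=36, 00⊕36=36, 00⊕36=36, 00⊕36=36.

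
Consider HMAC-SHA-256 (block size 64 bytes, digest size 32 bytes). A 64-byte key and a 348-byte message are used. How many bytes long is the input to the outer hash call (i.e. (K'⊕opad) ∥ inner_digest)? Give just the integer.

96

Key is 64 ≤ 64 bytes, zero-padded: |K'| = 64.
Outer input = (K'⊕opad) ∥ H(inner) → 64 + 32 = 96 bytes.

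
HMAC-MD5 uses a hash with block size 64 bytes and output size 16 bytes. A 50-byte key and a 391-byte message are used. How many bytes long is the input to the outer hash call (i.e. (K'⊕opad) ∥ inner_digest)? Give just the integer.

80

Key is 50 ≤ 64 bytes, zero-padded: |K'| = 64.
Outer input = (K'⊕opad) ∥ H(inner) → 64 + 16 = 80 bytes.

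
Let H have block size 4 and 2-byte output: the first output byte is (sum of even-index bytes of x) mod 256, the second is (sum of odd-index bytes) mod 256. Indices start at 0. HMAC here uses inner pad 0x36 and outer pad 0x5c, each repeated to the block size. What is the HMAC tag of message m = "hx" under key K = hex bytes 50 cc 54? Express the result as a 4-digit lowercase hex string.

4494

Key hex bytes 50 cc 54 is 3 bytes ≤ B = 4; zero-pad to 4 bytes: K' = 50 cc 54 00.
K' ⊕ ipad = 66 fa 62 36.  K' ⊕ opad = 0c 90 08 5c.
Inner input = (K'⊕ipad) ∥ m = 66 fa 62 36 ∥ 68 78.
Inner hash: even-index sum = 304 mod 256 = 48; odd-index sum = 424 mod 256 = 168 → 30 a8.
Outer input = (K'⊕opad) ∥ inner = 0c 90 08 5c ∥ 30 a8.
Outer hash (tag): even-index sum = 68 mod 256 = 68; odd-index sum = 404 mod 256 = 148 → 44 94.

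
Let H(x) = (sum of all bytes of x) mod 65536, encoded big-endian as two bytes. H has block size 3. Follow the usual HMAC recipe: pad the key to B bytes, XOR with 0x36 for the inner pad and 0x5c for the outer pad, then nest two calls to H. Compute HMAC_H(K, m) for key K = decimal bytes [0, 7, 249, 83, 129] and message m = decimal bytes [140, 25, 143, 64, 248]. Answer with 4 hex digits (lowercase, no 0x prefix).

Key decimal bytes [0, 7, 249, 83, 129] = 00 07 f9 53 81 is 5 bytes > B = 3, so hash it first: H(key) = 01 d4, then zero-pad to 3 bytes: K' = 01 d4 00.
K' ⊕ ipad = 37 e2 36.  K' ⊕ opad = 5d 88 5c.
Inner input = (K'⊕ipad) ∥ m = 37 e2 36 ∥ 8c 19 8f 40 f8.
Inner hash: sum = 55+226+54+140+25+143+64+248 = 955 → 03 bb.
Outer input = (K'⊕opad) ∥ inner = 5d 88 5c ∥ 03 bb.
Outer hash (tag): sum = 93+136+92+3+187 = 511 → 01 ff.

01ff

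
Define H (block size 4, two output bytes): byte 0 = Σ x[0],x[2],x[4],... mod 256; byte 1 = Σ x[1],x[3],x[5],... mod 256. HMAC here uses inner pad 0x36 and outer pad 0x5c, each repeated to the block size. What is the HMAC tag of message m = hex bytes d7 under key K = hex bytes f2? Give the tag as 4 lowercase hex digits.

db24

Key hex bytes f2 is 1 byte ≤ B = 4; zero-pad to 4 bytes: K' = f2 00 00 00.
K' ⊕ ipad = c4 36 36 36.  K' ⊕ opad = ae 5c 5c 5c.
Inner input = (K'⊕ipad) ∥ m = c4 36 36 36 ∥ d7.
Inner hash: even-index sum = 465 mod 256 = 209; odd-index sum = 108 mod 256 = 108 → d1 6c.
Outer input = (K'⊕opad) ∥ inner = ae 5c 5c 5c ∥ d1 6c.
Outer hash (tag): even-index sum = 475 mod 256 = 219; odd-index sum = 292 mod 256 = 36 → db 24.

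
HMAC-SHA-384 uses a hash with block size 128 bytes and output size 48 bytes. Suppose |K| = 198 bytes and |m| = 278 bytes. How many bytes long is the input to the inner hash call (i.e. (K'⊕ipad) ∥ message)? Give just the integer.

406

Key is 198 > 128 bytes, so it is hashed to 48 bytes then zero-padded to 128: |K'| = 128.
Inner input = (K'⊕ipad) ∥ m → 128 + 278 = 406 bytes.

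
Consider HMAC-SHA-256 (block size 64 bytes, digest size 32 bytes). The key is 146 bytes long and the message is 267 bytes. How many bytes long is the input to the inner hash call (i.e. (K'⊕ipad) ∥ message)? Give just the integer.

331

Key is 146 > 64 bytes, so it is hashed to 32 bytes then zero-padded to 64: |K'| = 64.
Inner input = (K'⊕ipad) ∥ m → 64 + 267 = 331 bytes.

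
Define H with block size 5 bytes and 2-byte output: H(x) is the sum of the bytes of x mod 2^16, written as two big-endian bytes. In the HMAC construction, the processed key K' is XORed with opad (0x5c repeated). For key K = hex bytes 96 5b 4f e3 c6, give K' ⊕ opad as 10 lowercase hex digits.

ca0713bf9a

Key hex bytes 96 5b 4f e3 c6 is exactly B = 5 bytes: K' = 96 5b 4f e3 c6.
XOR each byte with 0x5c: 96⊕5c=ca, 5b⊕5c=07, 4f⊕5c=13, e3⊕5c=bf, c6⊕5c=9a.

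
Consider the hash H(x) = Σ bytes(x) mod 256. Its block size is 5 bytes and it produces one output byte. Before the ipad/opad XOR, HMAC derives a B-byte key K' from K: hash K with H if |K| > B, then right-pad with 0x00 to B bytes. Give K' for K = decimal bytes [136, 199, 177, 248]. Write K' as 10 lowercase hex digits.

Key decimal bytes [136, 199, 177, 248] = 88 c7 b1 f8 is 4 bytes ≤ B = 5; zero-pad to 5 bytes: K' = 88 c7 b1 f8 00.

88c7b1f800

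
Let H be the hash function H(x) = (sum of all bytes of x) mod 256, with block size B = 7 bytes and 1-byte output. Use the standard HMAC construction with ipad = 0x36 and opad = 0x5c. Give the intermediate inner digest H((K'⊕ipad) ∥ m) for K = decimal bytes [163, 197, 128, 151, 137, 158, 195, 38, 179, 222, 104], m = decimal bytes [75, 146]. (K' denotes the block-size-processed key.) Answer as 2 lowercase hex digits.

Key decimal bytes [163, 197, 128, 151, 137, 158, 195, 38, 179, 222, 104] = a3 c5 80 97 89 9e c3 26 b3 de 68 is 11 bytes > B = 7, so hash it first: H(key) = 88, then zero-pad to 7 bytes: K' = 88 00 00 00 00 00 00.
K' ⊕ ipad = be 36 36 36 36 36 36.
Inner input = be 36 36 36 36 36 36 ∥ 4b 92.
Inner hash: sum = 190+54+54+54+54+54+54+75+146 = 735; mod 256 = 223 → df.

df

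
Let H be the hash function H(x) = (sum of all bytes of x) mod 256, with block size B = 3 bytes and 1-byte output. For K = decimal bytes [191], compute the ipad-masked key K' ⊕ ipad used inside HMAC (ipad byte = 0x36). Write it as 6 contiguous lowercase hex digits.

Key decimal bytes [191] = bf is 1 byte ≤ B = 3; zero-pad to 3 bytes: K' = bf 00 00.
XOR each byte with 0x36: bf⊕36=89, 00⊕36=36, 00⊕36=36.

893636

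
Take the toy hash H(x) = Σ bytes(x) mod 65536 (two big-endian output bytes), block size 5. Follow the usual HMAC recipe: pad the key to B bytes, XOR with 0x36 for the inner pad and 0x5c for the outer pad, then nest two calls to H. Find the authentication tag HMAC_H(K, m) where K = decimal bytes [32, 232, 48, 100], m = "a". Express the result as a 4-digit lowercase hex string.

0314

Key decimal bytes [32, 232, 48, 100] = 20 e8 30 64 is 4 bytes ≤ B = 5; zero-pad to 5 bytes: K' = 20 e8 30 64 00.
K' ⊕ ipad = 16 de 06 52 36.  K' ⊕ opad = 7c b4 6c 38 5c.
Inner input = (K'⊕ipad) ∥ m = 16 de 06 52 36 ∥ 61.
Inner hash: sum = 22+222+6+82+54+97 = 483 → 01 e3.
Outer input = (K'⊕opad) ∥ inner = 7c b4 6c 38 5c ∥ 01 e3.
Outer hash (tag): sum = 124+180+108+56+92+1+227 = 788 → 03 14.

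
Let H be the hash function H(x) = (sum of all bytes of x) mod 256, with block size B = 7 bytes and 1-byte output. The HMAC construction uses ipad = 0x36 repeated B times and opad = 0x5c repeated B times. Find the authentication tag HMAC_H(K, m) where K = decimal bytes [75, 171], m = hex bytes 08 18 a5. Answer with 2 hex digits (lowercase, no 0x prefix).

c7

Key decimal bytes [75, 171] = 4b ab is 2 bytes ≤ B = 7; zero-pad to 7 bytes: K' = 4b ab 00 00 00 00 00.
K' ⊕ ipad = 7d 9d 36 36 36 36 36.  K' ⊕ opad = 17 f7 5c 5c 5c 5c 5c.
Inner input = (K'⊕ipad) ∥ m = 7d 9d 36 36 36 36 36 ∥ 08 18 a5.
Inner hash: sum = 125+157+54+54+54+54+54+8+24+165 = 749; mod 256 = 237 → ed.
Outer input = (K'⊕opad) ∥ inner = 17 f7 5c 5c 5c 5c 5c ∥ ed.
Outer hash (tag): sum = 23+247+92+92+92+92+92+237 = 967; mod 256 = 199 → c7.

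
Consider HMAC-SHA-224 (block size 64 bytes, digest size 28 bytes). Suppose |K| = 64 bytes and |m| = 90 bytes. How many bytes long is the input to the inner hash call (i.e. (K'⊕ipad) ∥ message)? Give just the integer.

154

Key is 64 ≤ 64 bytes, zero-padded: |K'| = 64.
Inner input = (K'⊕ipad) ∥ m → 64 + 90 = 154 bytes.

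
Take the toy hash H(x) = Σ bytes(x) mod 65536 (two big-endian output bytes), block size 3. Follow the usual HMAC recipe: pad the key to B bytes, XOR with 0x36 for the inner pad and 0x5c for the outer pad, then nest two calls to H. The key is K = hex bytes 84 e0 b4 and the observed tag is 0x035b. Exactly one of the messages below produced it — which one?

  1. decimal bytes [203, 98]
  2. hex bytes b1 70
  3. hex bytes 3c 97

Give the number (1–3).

Key hex bytes 84 e0 b4 is exactly B = 3 bytes: K' = 84 e0 b4.
K' ⊕ ipad = b2 d6 82; K' ⊕ opad = d8 bc e8.
m1: inner = H(b2 d6 82 cb 62) = 03 37; tag = H(d8 bc e8 03 37) = 02b6
m2: inner = H(b2 d6 82 b1 70) = 03 2b; tag = H(d8 bc e8 03 2b) = 02aa
m3: inner = H(b2 d6 82 3c 97) = 02 dd; tag = H(d8 bc e8 02 dd) = 035b ← matches

3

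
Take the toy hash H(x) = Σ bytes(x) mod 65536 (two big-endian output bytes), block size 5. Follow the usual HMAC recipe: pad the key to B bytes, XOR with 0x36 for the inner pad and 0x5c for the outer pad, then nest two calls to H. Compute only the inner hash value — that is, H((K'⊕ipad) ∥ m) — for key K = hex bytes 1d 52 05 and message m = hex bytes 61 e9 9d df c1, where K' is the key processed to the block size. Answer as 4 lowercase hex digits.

04b5

Key hex bytes 1d 52 05 is 3 bytes ≤ B = 5; zero-pad to 5 bytes: K' = 1d 52 05 00 00.
K' ⊕ ipad = 2b 64 33 36 36.
Inner input = 2b 64 33 36 36 ∥ 61 e9 9d df c1.
Inner hash: sum = 43+100+51+54+54+97+233+157+223+193 = 1205 → 04 b5.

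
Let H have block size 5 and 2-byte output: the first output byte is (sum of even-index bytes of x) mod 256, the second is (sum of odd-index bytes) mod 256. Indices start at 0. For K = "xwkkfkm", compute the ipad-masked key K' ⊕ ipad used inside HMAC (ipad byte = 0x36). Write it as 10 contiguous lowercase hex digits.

807b363636

Key "xwkkfkm" = 78 77 6b 6b 66 6b 6d is 7 bytes > B = 5, so hash it first: H(key) = b6 4d, then zero-pad to 5 bytes: K' = b6 4d 00 00 00.
XOR each byte with 0x36: b6⊕36=80, 4d⊕36=7b, 00⊕36=36, 00⊕36=36, 00⊕36=36.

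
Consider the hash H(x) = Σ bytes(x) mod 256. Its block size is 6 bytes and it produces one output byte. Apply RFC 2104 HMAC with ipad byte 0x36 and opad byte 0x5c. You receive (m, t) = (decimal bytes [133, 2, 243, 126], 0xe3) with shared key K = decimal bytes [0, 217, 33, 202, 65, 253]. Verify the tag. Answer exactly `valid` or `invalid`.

Key decimal bytes [0, 217, 33, 202, 65, 253] = 00 d9 21 ca 41 fd is exactly B = 6 bytes: K' = 00 d9 21 ca 41 fd.
K' ⊕ ipad = 36 ef 17 fc 77 cb; K' ⊕ opad = 5c 85 7d 96 1d a1.
Inner hash: sum = 54+239+23+252+119+203+133+2+243+126 = 1394; mod 256 = 114 → 72.
Outer hash (recomputed tag): sum = 92+133+125+150+29+161+114 = 804; mod 256 = 36 → 24.
Recomputed tag = 24; claimed = e3 → mismatch.

invalid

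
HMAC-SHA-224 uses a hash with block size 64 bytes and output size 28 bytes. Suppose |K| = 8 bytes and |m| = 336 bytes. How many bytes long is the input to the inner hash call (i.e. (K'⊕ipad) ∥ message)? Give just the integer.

400

Key is 8 ≤ 64 bytes, zero-padded: |K'| = 64.
Inner input = (K'⊕ipad) ∥ m → 64 + 336 = 400 bytes.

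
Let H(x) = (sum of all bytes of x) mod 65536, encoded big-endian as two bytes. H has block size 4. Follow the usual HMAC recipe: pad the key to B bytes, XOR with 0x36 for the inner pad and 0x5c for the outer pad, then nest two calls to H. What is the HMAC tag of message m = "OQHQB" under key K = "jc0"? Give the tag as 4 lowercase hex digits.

01a7

Key "jc0" = 6a 63 30 is 3 bytes ≤ B = 4; zero-pad to 4 bytes: K' = 6a 63 30 00.
K' ⊕ ipad = 5c 55 06 36.  K' ⊕ opad = 36 3f 6c 5c.
Inner input = (K'⊕ipad) ∥ m = 5c 55 06 36 ∥ 4f 51 48 51 42.
Inner hash: sum = 92+85+6+54+79+81+72+81+66 = 616 → 02 68.
Outer input = (K'⊕opad) ∥ inner = 36 3f 6c 5c ∥ 02 68.
Outer hash (tag): sum = 54+63+108+92+2+104 = 423 → 01 a7.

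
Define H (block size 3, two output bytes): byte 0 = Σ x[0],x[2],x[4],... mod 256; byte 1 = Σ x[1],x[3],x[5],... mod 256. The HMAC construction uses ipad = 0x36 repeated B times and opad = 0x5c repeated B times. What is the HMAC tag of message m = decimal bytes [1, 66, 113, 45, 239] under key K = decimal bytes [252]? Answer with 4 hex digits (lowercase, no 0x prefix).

Key decimal bytes [252] = fc is 1 byte ≤ B = 3; zero-pad to 3 bytes: K' = fc 00 00.
K' ⊕ ipad = ca 36 36.  K' ⊕ opad = a0 5c 5c.
Inner input = (K'⊕ipad) ∥ m = ca 36 36 ∥ 01 42 71 2d ef.
Inner hash: even-index sum = 367 mod 256 = 111; odd-index sum = 407 mod 256 = 151 → 6f 97.
Outer input = (K'⊕opad) ∥ inner = a0 5c 5c ∥ 6f 97.
Outer hash (tag): even-index sum = 403 mod 256 = 147; odd-index sum = 203 mod 256 = 203 → 93 cb.

93cb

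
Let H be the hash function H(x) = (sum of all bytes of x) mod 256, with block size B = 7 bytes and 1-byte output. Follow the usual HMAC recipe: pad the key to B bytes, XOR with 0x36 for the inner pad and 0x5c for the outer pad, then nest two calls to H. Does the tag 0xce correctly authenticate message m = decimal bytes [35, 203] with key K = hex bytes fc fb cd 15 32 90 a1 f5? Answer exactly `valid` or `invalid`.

Key hex bytes fc fb cd 15 32 90 a1 f5 is 8 bytes > B = 7, so hash it first: H(key) = 31, then zero-pad to 7 bytes: K' = 31 00 00 00 00 00 00.
K' ⊕ ipad = 07 36 36 36 36 36 36; K' ⊕ opad = 6d 5c 5c 5c 5c 5c 5c.
Inner hash: sum = 7+54+54+54+54+54+54+35+203 = 569; mod 256 = 57 → 39.
Outer hash (recomputed tag): sum = 109+92+92+92+92+92+92+57 = 718; mod 256 = 206 → ce.
Recomputed tag = ce; claimed = ce → match.

valid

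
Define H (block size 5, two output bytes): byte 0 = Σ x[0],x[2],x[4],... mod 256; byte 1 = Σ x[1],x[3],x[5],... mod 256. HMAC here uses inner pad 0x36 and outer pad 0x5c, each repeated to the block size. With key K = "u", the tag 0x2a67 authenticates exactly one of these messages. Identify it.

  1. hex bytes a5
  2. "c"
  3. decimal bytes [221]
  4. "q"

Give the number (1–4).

Key "u" = 75 is 1 byte ≤ B = 5; zero-pad to 5 bytes: K' = 75 00 00 00 00.
K' ⊕ ipad = 43 36 36 36 36; K' ⊕ opad = 29 5c 5c 5c 5c.
m1: inner = H(43 36 36 36 36 a5) = af 11; tag = H(29 5c 5c 5c 5c af 11) = f267
m2: inner = H(43 36 36 36 36 63) = af cf; tag = H(29 5c 5c 5c 5c af cf) = b067
m3: inner = H(43 36 36 36 36 dd) = af 49; tag = H(29 5c 5c 5c 5c af 49) = 2a67 ← matches
m4: inner = H(43 36 36 36 36 71) = af dd; tag = H(29 5c 5c 5c 5c af dd) = be67

3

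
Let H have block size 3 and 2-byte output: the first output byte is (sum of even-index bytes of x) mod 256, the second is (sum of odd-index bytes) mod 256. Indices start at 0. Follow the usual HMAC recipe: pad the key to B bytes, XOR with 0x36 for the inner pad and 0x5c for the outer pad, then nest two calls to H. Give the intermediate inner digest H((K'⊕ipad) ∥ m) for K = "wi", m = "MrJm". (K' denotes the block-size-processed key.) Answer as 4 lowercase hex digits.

56f6

Key "wi" = 77 69 is 2 bytes ≤ B = 3; zero-pad to 3 bytes: K' = 77 69 00.
K' ⊕ ipad = 41 5f 36.
Inner input = 41 5f 36 ∥ 4d 72 4a 6d.
Inner hash: even-index sum = 342 mod 256 = 86; odd-index sum = 246 mod 256 = 246 → 56 f6.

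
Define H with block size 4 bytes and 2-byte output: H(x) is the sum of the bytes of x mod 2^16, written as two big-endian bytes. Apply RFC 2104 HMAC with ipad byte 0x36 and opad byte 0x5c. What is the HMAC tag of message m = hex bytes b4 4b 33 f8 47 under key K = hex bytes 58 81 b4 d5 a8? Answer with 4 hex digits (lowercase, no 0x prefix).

01be

Key hex bytes 58 81 b4 d5 a8 is 5 bytes > B = 4, so hash it first: H(key) = 03 0a, then zero-pad to 4 bytes: K' = 03 0a 00 00.
K' ⊕ ipad = 35 3c 36 36.  K' ⊕ opad = 5f 56 5c 5c.
Inner input = (K'⊕ipad) ∥ m = 35 3c 36 36 ∥ b4 4b 33 f8 47.
Inner hash: sum = 53+60+54+54+180+75+51+248+71 = 846 → 03 4e.
Outer input = (K'⊕opad) ∥ inner = 5f 56 5c 5c ∥ 03 4e.
Outer hash (tag): sum = 95+86+92+92+3+78 = 446 → 01 be.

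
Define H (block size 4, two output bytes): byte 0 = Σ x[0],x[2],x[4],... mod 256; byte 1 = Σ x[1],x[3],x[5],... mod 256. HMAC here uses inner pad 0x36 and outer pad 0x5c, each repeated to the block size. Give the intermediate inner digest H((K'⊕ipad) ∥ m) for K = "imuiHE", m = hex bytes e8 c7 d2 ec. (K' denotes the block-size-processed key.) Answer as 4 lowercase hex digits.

Key "imuiHE" = 69 6d 75 69 48 45 is 6 bytes > B = 4, so hash it first: H(key) = 26 1b, then zero-pad to 4 bytes: K' = 26 1b 00 00.
K' ⊕ ipad = 10 2d 36 36.
Inner input = 10 2d 36 36 ∥ e8 c7 d2 ec.
Inner hash: even-index sum = 512 mod 256 = 0; odd-index sum = 534 mod 256 = 22 → 00 16.

0016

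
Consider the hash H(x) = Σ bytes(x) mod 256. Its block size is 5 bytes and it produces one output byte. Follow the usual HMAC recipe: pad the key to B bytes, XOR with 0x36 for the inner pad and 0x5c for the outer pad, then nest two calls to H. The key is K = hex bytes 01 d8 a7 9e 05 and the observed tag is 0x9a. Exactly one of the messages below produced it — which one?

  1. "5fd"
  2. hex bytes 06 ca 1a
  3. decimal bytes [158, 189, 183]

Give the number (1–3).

Key hex bytes 01 d8 a7 9e 05 is exactly B = 5 bytes: K' = 01 d8 a7 9e 05.
K' ⊕ ipad = 37 ee 91 a8 33; K' ⊕ opad = 5d 84 fb c2 59.
m1: inner = H(37 ee 91 a8 33 35 66 64) = 90; tag = H(5d 84 fb c2 59 90) = 87
m2: inner = H(37 ee 91 a8 33 06 ca 1a) = 7b; tag = H(5d 84 fb c2 59 7b) = 72
m3: inner = H(37 ee 91 a8 33 9e bd b7) = a3; tag = H(5d 84 fb c2 59 a3) = 9a ← matches

3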